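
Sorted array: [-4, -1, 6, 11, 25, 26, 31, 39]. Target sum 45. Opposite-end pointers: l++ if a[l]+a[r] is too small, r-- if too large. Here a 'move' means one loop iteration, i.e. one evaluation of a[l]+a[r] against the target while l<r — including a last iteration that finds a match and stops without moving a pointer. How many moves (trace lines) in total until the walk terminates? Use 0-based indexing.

[0,7] -4+39=35 <45 → l++
[1,7] -1+39=38 <45 → l++
[2,7] 6+39=45 → found

3 moves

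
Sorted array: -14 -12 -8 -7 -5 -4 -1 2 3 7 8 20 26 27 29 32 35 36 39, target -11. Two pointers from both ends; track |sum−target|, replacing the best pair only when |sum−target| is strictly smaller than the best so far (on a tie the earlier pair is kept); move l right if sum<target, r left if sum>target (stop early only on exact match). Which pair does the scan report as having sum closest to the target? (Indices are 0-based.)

l=0 r=18: -14+39=25 d=36 *, r--
l=0 r=17: -14+36=22 d=33 *, r--
l=0 r=16: -14+35=21 d=32 *, r--
l=0 r=15: -14+32=18 d=29 *, r--
l=0 r=14: -14+29=15 d=26 *, r--
l=0 r=13: -14+27=13 d=24 *, r--
l=0 r=12: -14+26=12 d=23 *, r--
l=0 r=11: -14+20=6 d=17 *, r--
l=0 r=10: -14+8=-6 d=5 *, r--
l=0 r=9: -14+7=-7 d=4 *, r--
l=0 r=8: -14+3=-11 d=0 *, stop

pair (-14, 3) with sum -11 (|Δ|=0)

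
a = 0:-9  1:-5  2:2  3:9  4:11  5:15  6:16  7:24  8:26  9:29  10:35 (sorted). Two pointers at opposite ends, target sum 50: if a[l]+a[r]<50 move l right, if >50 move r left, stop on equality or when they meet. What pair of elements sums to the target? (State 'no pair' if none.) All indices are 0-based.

(15, 35)

[0,10] -9+35=26 <50 → l++
[1,10] -5+35=30 <50 → l++
[2,10] 2+35=37 <50 → l++
[3,10] 9+35=44 <50 → l++
[4,10] 11+35=46 <50 → l++
[5,10] 15+35=50 → found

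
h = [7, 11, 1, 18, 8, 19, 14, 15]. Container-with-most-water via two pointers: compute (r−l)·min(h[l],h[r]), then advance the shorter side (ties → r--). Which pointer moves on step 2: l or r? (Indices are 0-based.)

[0,7] min(7,15)*7=49 best=49 * → l++
[1,7] min(11,15)*6=66 best=66 * → l++

l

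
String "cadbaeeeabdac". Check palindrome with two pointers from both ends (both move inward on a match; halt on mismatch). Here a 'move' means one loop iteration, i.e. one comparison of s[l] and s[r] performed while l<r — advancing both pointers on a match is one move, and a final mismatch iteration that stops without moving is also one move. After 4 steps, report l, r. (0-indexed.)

[0,12] 'c'=='c' → l++,r--
[1,11] 'a'=='a' → l++,r--
[2,10] 'd'=='d' → l++,r--
[3,9] 'b'=='b' → l++,r--

l=4, r=8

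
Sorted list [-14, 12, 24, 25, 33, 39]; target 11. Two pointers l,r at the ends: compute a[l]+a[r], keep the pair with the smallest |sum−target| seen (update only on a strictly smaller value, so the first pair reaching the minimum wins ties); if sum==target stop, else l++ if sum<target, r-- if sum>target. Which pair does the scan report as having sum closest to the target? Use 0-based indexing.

[0,5] -14+39=25 d=14 * → r--
[0,4] -14+33=19 d=8 * → r--
[0,3] -14+25=11 d=0 * → stop

pair (-14, 25) with sum 11 (|Δ|=0)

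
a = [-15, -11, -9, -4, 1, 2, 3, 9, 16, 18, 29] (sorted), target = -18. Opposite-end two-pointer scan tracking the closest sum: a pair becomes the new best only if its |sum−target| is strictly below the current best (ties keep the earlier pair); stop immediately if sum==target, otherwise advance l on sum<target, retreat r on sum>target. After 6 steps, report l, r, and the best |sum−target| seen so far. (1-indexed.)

l=1, r=5, best |Δ|=5

l=1 r=11: -15+29=14 d=32 *, r--
l=1 r=10: -15+18=3 d=21 *, r--
l=1 r=9: -15+16=1 d=19 *, r--
l=1 r=8: -15+9=-6 d=12 *, r--
l=1 r=7: -15+3=-12 d=6 *, r--
l=1 r=6: -15+2=-13 d=5 *, r--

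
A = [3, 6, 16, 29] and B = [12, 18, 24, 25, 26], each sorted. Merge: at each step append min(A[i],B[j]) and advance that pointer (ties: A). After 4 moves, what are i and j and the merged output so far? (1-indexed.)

[i=1,j=1] A[i]=3<=B[j]=12 take 3 → i++
[i=2,j=1] A[i]=6<=B[j]=12 take 6 → i++
[i=3,j=1] A[i]=16>B[j]=12 take 12 → j++
[i=3,j=2] A[i]=16<=B[j]=18 take 16 → i++

i=4, j=2, merged so far=[3, 6, 12, 16]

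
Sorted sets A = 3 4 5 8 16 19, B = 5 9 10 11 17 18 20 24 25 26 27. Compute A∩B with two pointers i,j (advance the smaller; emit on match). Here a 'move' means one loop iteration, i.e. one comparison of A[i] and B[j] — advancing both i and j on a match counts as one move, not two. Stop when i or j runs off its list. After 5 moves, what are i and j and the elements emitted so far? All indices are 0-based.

i=4, j=2, emitted=[5]

i=0 j=0: 3<5, i++
i=1 j=0: 4<5, i++
i=2 j=0: 5==5 emit, i++,j++
i=3 j=1: 8<9, i++
i=4 j=1: 16>9, j++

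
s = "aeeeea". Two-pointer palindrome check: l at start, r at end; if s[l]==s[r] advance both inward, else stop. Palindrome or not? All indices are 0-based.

palindrome

[0,5] 'a'=='a' → l++,r--
[1,4] 'e'=='e' → l++,r--
[2,3] 'e'=='e' → l++,r--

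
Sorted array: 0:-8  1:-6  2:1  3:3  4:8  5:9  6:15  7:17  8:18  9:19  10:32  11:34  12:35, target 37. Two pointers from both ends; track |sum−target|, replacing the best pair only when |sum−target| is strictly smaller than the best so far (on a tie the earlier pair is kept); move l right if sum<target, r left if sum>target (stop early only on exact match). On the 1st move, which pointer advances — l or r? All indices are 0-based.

l

l=0 r=12: -8+35=27 d=10 *, l++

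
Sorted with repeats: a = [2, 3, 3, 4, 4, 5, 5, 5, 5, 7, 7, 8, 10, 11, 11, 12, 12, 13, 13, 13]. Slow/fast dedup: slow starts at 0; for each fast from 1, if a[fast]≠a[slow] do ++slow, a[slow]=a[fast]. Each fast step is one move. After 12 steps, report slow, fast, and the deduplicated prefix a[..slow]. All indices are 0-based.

slow=6, fast=13, prefix=[2, 3, 4, 5, 7, 8, 10]

slow=0 fast=1: a[fast]=3≠a[slow]=2 write a[1]=3, slow++,fast++
slow=1 fast=2: a[fast]=3=a[slow] dup, fast++
slow=1 fast=3: a[fast]=4≠a[slow]=3 write a[2]=4, slow++,fast++
slow=2 fast=4: a[fast]=4=a[slow] dup, fast++
slow=2 fast=5: a[fast]=5≠a[slow]=4 write a[3]=5, slow++,fast++
slow=3 fast=6: a[fast]=5=a[slow] dup, fast++
slow=3 fast=7: a[fast]=5=a[slow] dup, fast++
slow=3 fast=8: a[fast]=5=a[slow] dup, fast++
slow=3 fast=9: a[fast]=7≠a[slow]=5 write a[4]=7, slow++,fast++
slow=4 fast=10: a[fast]=7=a[slow] dup, fast++
slow=4 fast=11: a[fast]=8≠a[slow]=7 write a[5]=8, slow++,fast++
slow=5 fast=12: a[fast]=10≠a[slow]=8 write a[6]=10, slow++,fast++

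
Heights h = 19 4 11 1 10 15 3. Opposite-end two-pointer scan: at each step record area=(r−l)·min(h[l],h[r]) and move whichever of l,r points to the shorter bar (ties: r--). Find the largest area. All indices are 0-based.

[0,6] min(19,3)*6=18 best=18 * → r--
[0,5] min(19,15)*5=75 best=75 * → r--
[0,4] min(19,10)*4=40 best=75 → r--
[0,3] min(19,1)*3=3 best=75 → r--
[0,2] min(19,11)*2=22 best=75 → r--
[0,1] min(19,4)*1=4 best=75 → r--

max area = 75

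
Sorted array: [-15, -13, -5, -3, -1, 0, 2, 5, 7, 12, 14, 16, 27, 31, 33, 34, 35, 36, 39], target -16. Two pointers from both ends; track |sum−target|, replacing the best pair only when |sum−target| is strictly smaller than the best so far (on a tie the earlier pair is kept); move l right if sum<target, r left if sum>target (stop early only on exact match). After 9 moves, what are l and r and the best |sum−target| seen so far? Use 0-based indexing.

l=0, r=9, best |Δ|=15

l=0 r=18: -15+39=24 d=40 *, r--
l=0 r=17: -15+36=21 d=37 *, r--
l=0 r=16: -15+35=20 d=36 *, r--
l=0 r=15: -15+34=19 d=35 *, r--
l=0 r=14: -15+33=18 d=34 *, r--
l=0 r=13: -15+31=16 d=32 *, r--
l=0 r=12: -15+27=12 d=28 *, r--
l=0 r=11: -15+16=1 d=17 *, r--
l=0 r=10: -15+14=-1 d=15 *, r--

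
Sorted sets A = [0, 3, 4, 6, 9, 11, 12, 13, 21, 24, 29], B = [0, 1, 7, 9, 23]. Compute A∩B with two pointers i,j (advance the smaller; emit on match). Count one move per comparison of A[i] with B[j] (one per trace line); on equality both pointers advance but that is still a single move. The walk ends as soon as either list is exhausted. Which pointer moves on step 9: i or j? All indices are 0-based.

[i=0,j=0] 0==0 emit → i++,j++
[i=1,j=1] 3>1 → j++
[i=1,j=2] 3<7 → i++
[i=2,j=2] 4<7 → i++
[i=3,j=2] 6<7 → i++
[i=4,j=2] 9>7 → j++
[i=4,j=3] 9==9 emit → i++,j++
[i=5,j=4] 11<23 → i++
[i=6,j=4] 12<23 → i++

i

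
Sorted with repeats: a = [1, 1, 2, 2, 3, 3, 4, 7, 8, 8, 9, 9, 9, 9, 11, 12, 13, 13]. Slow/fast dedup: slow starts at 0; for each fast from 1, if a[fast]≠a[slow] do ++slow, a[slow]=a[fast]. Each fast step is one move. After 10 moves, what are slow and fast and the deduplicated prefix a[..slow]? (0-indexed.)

slow=6, fast=11, prefix=[1, 2, 3, 4, 7, 8, 9]

slow=0 fast=1: a[fast]=1=a[slow] dup, fast++
slow=0 fast=2: a[fast]=2≠a[slow]=1 write a[1]=2, slow++,fast++
slow=1 fast=3: a[fast]=2=a[slow] dup, fast++
slow=1 fast=4: a[fast]=3≠a[slow]=2 write a[2]=3, slow++,fast++
slow=2 fast=5: a[fast]=3=a[slow] dup, fast++
slow=2 fast=6: a[fast]=4≠a[slow]=3 write a[3]=4, slow++,fast++
slow=3 fast=7: a[fast]=7≠a[slow]=4 write a[4]=7, slow++,fast++
slow=4 fast=8: a[fast]=8≠a[slow]=7 write a[5]=8, slow++,fast++
slow=5 fast=9: a[fast]=8=a[slow] dup, fast++
slow=5 fast=10: a[fast]=9≠a[slow]=8 write a[6]=9, slow++,fast++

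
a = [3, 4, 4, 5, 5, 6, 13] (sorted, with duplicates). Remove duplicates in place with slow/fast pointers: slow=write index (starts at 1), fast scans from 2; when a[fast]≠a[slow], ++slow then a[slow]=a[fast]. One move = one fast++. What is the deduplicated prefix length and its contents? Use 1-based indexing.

length 5; prefix = [3, 4, 5, 6, 13]

(s=1,f=2) a[fast]=4≠a[slow]=3 write a[2]=4 → slow++,fast++
(s=2,f=3) a[fast]=4=a[slow] dup → fast++
(s=2,f=4) a[fast]=5≠a[slow]=4 write a[3]=5 → slow++,fast++
(s=3,f=5) a[fast]=5=a[slow] dup → fast++
(s=3,f=6) a[fast]=6≠a[slow]=5 write a[4]=6 → slow++,fast++
(s=4,f=7) a[fast]=13≠a[slow]=6 write a[5]=13 → slow++,fast++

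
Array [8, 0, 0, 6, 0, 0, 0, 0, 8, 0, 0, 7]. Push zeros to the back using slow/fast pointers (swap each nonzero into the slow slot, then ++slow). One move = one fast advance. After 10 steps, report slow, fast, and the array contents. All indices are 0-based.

slow=0 fast=0: a[fast]=8≠0 swap→a[0]=8, slow++,fast++
slow=1 fast=1: a[fast]=0, fast++
slow=1 fast=2: a[fast]=0, fast++
slow=1 fast=3: a[fast]=6≠0 swap→a[1]=6, slow++,fast++
slow=2 fast=4: a[fast]=0, fast++
slow=2 fast=5: a[fast]=0, fast++
slow=2 fast=6: a[fast]=0, fast++
slow=2 fast=7: a[fast]=0, fast++
slow=2 fast=8: a[fast]=8≠0 swap→a[2]=8, slow++,fast++
slow=3 fast=9: a[fast]=0, fast++

slow=3, fast=10, a=[8, 6, 8, 0, 0, 0, 0, 0, 0, 0, 0, 7]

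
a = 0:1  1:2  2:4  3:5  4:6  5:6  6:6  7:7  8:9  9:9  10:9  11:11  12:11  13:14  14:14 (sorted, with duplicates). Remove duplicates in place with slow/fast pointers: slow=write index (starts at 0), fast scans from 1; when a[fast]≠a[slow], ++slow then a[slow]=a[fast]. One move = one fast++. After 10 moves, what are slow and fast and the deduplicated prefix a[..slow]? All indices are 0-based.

slow=6, fast=11, prefix=[1, 2, 4, 5, 6, 7, 9]

slow=0 fast=1: a[fast]=2≠a[slow]=1 write a[1]=2, slow++,fast++
slow=1 fast=2: a[fast]=4≠a[slow]=2 write a[2]=4, slow++,fast++
slow=2 fast=3: a[fast]=5≠a[slow]=4 write a[3]=5, slow++,fast++
slow=3 fast=4: a[fast]=6≠a[slow]=5 write a[4]=6, slow++,fast++
slow=4 fast=5: a[fast]=6=a[slow] dup, fast++
slow=4 fast=6: a[fast]=6=a[slow] dup, fast++
slow=4 fast=7: a[fast]=7≠a[slow]=6 write a[5]=7, slow++,fast++
slow=5 fast=8: a[fast]=9≠a[slow]=7 write a[6]=9, slow++,fast++
slow=6 fast=9: a[fast]=9=a[slow] dup, fast++
slow=6 fast=10: a[fast]=9=a[slow] dup, fast++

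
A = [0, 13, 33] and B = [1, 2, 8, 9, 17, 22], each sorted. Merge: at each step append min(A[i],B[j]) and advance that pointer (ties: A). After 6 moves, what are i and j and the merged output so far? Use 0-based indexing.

i=2, j=4, merged so far=[0, 1, 2, 8, 9, 13]

i=0 j=0: A[i]=0<=B[j]=1 take 0, i++
i=1 j=0: A[i]=13>B[j]=1 take 1, j++
i=1 j=1: A[i]=13>B[j]=2 take 2, j++
i=1 j=2: A[i]=13>B[j]=8 take 8, j++
i=1 j=3: A[i]=13>B[j]=9 take 9, j++
i=1 j=4: A[i]=13<=B[j]=17 take 13, i++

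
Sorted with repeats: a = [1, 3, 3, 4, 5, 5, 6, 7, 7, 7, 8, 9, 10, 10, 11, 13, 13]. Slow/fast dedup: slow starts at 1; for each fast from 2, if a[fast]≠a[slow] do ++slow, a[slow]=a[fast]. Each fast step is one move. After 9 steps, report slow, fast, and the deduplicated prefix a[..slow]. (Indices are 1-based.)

slow=1 fast=2: a[fast]=3≠a[slow]=1 write a[2]=3, slow++,fast++
slow=2 fast=3: a[fast]=3=a[slow] dup, fast++
slow=2 fast=4: a[fast]=4≠a[slow]=3 write a[3]=4, slow++,fast++
slow=3 fast=5: a[fast]=5≠a[slow]=4 write a[4]=5, slow++,fast++
slow=4 fast=6: a[fast]=5=a[slow] dup, fast++
slow=4 fast=7: a[fast]=6≠a[slow]=5 write a[5]=6, slow++,fast++
slow=5 fast=8: a[fast]=7≠a[slow]=6 write a[6]=7, slow++,fast++
slow=6 fast=9: a[fast]=7=a[slow] dup, fast++
slow=6 fast=10: a[fast]=7=a[slow] dup, fast++

slow=6, fast=11, prefix=[1, 3, 4, 5, 6, 7]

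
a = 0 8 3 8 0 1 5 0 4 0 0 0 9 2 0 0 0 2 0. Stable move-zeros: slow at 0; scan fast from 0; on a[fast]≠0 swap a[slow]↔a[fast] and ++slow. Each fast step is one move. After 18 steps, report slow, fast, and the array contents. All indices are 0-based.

slow=9, fast=18, a=[8, 3, 8, 1, 5, 4, 9, 2, 2, 0, 0, 0, 0, 0, 0, 0, 0, 0, 0]

slow=0 fast=0: a[fast]=0, fast++
slow=0 fast=1: a[fast]=8≠0 swap→a[0]=8, slow++,fast++
slow=1 fast=2: a[fast]=3≠0 swap→a[1]=3, slow++,fast++
slow=2 fast=3: a[fast]=8≠0 swap→a[2]=8, slow++,fast++
slow=3 fast=4: a[fast]=0, fast++
slow=3 fast=5: a[fast]=1≠0 swap→a[3]=1, slow++,fast++
slow=4 fast=6: a[fast]=5≠0 swap→a[4]=5, slow++,fast++
slow=5 fast=7: a[fast]=0, fast++
slow=5 fast=8: a[fast]=4≠0 swap→a[5]=4, slow++,fast++
slow=6 fast=9: a[fast]=0, fast++
slow=6 fast=10: a[fast]=0, fast++
slow=6 fast=11: a[fast]=0, fast++
slow=6 fast=12: a[fast]=9≠0 swap→a[6]=9, slow++,fast++
slow=7 fast=13: a[fast]=2≠0 swap→a[7]=2, slow++,fast++
slow=8 fast=14: a[fast]=0, fast++
slow=8 fast=15: a[fast]=0, fast++
slow=8 fast=16: a[fast]=0, fast++
slow=8 fast=17: a[fast]=2≠0 swap→a[8]=2, slow++,fast++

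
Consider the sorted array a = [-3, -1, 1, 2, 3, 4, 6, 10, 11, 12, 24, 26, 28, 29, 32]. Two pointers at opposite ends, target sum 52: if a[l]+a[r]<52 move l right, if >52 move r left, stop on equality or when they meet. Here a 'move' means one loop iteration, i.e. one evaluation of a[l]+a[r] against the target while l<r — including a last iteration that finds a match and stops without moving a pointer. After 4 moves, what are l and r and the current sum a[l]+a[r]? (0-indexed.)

l=4, r=14, sum=35

l=0 r=14: -3+32=29 <52, l++
l=1 r=14: -1+32=31 <52, l++
l=2 r=14: 1+32=33 <52, l++
l=3 r=14: 2+32=34 <52, l++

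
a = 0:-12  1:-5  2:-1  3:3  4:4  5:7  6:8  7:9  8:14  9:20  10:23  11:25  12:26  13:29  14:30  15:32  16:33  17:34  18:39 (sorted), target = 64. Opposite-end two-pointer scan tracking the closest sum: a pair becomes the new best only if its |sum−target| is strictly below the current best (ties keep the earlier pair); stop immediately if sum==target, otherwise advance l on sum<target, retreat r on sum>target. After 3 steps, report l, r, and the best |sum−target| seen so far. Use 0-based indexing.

l=3, r=18, best |Δ|=26

l=0 r=18: -12+39=27 d=37 *, l++
l=1 r=18: -5+39=34 d=30 *, l++
l=2 r=18: -1+39=38 d=26 *, l++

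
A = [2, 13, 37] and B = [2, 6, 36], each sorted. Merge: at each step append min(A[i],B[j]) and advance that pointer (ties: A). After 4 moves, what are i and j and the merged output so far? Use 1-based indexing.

i=3, j=3, merged so far=[2, 2, 6, 13]

[i=1,j=1] A[i]=2<=B[j]=2 take 2 → i++
[i=2,j=1] A[i]=13>B[j]=2 take 2 → j++
[i=2,j=2] A[i]=13>B[j]=6 take 6 → j++
[i=2,j=3] A[i]=13<=B[j]=36 take 13 → i++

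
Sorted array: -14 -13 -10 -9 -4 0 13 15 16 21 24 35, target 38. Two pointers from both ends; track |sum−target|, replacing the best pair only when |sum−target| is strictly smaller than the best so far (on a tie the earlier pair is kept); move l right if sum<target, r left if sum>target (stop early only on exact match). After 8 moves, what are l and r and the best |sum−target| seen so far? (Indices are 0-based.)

l=0 r=11: -14+35=21 d=17 *, l++
l=1 r=11: -13+35=22 d=16 *, l++
l=2 r=11: -10+35=25 d=13 *, l++
l=3 r=11: -9+35=26 d=12 *, l++
l=4 r=11: -4+35=31 d=7 *, l++
l=5 r=11: 0+35=35 d=3 *, l++
l=6 r=11: 13+35=48 d=10, r--
l=6 r=10: 13+24=37 d=1 *, l++

l=7, r=10, best |Δ|=1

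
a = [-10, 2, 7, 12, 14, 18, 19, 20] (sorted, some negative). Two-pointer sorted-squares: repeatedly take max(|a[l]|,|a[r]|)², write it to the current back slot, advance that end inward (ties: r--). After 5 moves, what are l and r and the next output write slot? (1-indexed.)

l=1, r=3, next write slot=3

[1,8] |-10|<=|20| out[8]=400 → r--
[1,7] |-10|<=|19| out[7]=361 → r--
[1,6] |-10|<=|18| out[6]=324 → r--
[1,5] |-10|<=|14| out[5]=196 → r--
[1,4] |-10|<=|12| out[4]=144 → r--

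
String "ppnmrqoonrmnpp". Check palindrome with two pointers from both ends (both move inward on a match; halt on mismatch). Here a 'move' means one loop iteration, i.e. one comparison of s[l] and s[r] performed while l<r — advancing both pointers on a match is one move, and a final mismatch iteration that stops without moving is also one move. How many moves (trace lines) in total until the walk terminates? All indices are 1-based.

6 moves

[1,14] 'p'=='p' → l++,r--
[2,13] 'p'=='p' → l++,r--
[3,12] 'n'=='n' → l++,r--
[4,11] 'm'=='m' → l++,r--
[5,10] 'r'=='r' → l++,r--
[6,9] 'q'!='n' → stop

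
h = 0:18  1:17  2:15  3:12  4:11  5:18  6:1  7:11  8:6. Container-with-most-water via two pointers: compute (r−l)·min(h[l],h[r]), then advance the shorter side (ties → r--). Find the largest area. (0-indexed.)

[0,8] min(18,6)*8=48 best=48 * → r--
[0,7] min(18,11)*7=77 best=77 * → r--
[0,6] min(18,1)*6=6 best=77 → r--
[0,5] min(18,18)*5=90 best=90 * → r--
[0,4] min(18,11)*4=44 best=90 → r--
[0,3] min(18,12)*3=36 best=90 → r--
[0,2] min(18,15)*2=30 best=90 → r--
[0,1] min(18,17)*1=17 best=90 → r--

max area = 90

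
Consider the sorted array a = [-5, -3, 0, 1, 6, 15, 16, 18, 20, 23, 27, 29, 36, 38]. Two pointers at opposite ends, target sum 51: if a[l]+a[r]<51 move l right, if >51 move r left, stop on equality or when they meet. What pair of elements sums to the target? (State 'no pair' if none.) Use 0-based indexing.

[0,13] -5+38=33 <51 → l++
[1,13] -3+38=35 <51 → l++
[2,13] 0+38=38 <51 → l++
[3,13] 1+38=39 <51 → l++
[4,13] 6+38=44 <51 → l++
[5,13] 15+38=53 >51 → r--
[5,12] 15+36=51 → found

(15, 36)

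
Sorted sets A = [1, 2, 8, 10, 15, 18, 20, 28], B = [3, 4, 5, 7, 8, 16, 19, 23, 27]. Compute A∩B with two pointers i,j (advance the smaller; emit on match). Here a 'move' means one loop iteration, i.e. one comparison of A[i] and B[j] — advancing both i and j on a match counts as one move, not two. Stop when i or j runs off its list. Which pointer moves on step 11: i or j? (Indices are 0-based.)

i

i=0 j=0: 1<3, i++
i=1 j=0: 2<3, i++
i=2 j=0: 8>3, j++
i=2 j=1: 8>4, j++
i=2 j=2: 8>5, j++
i=2 j=3: 8>7, j++
i=2 j=4: 8==8 emit, i++,j++
i=3 j=5: 10<16, i++
i=4 j=5: 15<16, i++
i=5 j=5: 18>16, j++
i=5 j=6: 18<19, i++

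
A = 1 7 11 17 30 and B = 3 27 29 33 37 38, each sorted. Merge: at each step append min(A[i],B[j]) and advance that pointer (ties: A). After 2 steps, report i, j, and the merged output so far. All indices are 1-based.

i=2, j=2, merged so far=[1, 3]

[i=1,j=1] A[i]=1<=B[j]=3 take 1 → i++
[i=2,j=1] A[i]=7>B[j]=3 take 3 → j++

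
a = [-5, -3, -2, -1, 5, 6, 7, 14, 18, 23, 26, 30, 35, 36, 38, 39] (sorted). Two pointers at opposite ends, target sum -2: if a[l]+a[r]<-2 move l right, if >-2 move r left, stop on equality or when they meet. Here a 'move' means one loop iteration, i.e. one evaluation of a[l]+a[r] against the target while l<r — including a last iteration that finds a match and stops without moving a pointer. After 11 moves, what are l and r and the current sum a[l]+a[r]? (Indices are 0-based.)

l=0, r=4, sum=0

[0,15] -5+39=34 >-2 → r--
[0,14] -5+38=33 >-2 → r--
[0,13] -5+36=31 >-2 → r--
[0,12] -5+35=30 >-2 → r--
[0,11] -5+30=25 >-2 → r--
[0,10] -5+26=21 >-2 → r--
[0,9] -5+23=18 >-2 → r--
[0,8] -5+18=13 >-2 → r--
[0,7] -5+14=9 >-2 → r--
[0,6] -5+7=2 >-2 → r--
[0,5] -5+6=1 >-2 → r--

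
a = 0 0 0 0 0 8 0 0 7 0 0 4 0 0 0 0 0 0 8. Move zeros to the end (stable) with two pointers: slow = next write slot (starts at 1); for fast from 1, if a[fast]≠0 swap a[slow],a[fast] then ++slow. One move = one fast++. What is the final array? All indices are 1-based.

slow=1 fast=1: a[fast]=0, fast++
slow=1 fast=2: a[fast]=0, fast++
slow=1 fast=3: a[fast]=0, fast++
slow=1 fast=4: a[fast]=0, fast++
slow=1 fast=5: a[fast]=0, fast++
slow=1 fast=6: a[fast]=8≠0 swap→a[1]=8, slow++,fast++
slow=2 fast=7: a[fast]=0, fast++
slow=2 fast=8: a[fast]=0, fast++
slow=2 fast=9: a[fast]=7≠0 swap→a[2]=7, slow++,fast++
slow=3 fast=10: a[fast]=0, fast++
slow=3 fast=11: a[fast]=0, fast++
slow=3 fast=12: a[fast]=4≠0 swap→a[3]=4, slow++,fast++
slow=4 fast=13: a[fast]=0, fast++
slow=4 fast=14: a[fast]=0, fast++
slow=4 fast=15: a[fast]=0, fast++
slow=4 fast=16: a[fast]=0, fast++
slow=4 fast=17: a[fast]=0, fast++
slow=4 fast=18: a[fast]=0, fast++
slow=4 fast=19: a[fast]=8≠0 swap→a[4]=8, slow++,fast++

[8, 7, 4, 8, 0, 0, 0, 0, 0, 0, 0, 0, 0, 0, 0, 0, 0, 0, 0]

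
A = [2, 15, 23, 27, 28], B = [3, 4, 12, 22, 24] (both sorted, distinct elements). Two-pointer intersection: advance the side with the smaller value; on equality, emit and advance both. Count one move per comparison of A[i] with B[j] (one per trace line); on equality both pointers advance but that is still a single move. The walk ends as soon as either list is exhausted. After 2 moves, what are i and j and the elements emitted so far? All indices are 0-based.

i=1, j=1, emitted=[]

[i=0,j=0] 2<3 → i++
[i=1,j=0] 15>3 → j++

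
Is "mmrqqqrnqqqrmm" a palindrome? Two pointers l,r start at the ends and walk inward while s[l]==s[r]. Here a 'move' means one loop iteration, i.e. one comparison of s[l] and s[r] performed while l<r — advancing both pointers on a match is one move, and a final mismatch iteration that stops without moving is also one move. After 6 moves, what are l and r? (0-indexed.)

[0,13] 'm'=='m' → l++,r--
[1,12] 'm'=='m' → l++,r--
[2,11] 'r'=='r' → l++,r--
[3,10] 'q'=='q' → l++,r--
[4,9] 'q'=='q' → l++,r--
[5,8] 'q'=='q' → l++,r--

l=6, r=7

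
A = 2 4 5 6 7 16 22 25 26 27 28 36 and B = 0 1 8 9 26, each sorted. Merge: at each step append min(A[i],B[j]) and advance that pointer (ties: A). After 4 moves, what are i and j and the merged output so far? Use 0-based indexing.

i=0 j=0: A[i]=2>B[j]=0 take 0, j++
i=0 j=1: A[i]=2>B[j]=1 take 1, j++
i=0 j=2: A[i]=2<=B[j]=8 take 2, i++
i=1 j=2: A[i]=4<=B[j]=8 take 4, i++

i=2, j=2, merged so far=[0, 1, 2, 4]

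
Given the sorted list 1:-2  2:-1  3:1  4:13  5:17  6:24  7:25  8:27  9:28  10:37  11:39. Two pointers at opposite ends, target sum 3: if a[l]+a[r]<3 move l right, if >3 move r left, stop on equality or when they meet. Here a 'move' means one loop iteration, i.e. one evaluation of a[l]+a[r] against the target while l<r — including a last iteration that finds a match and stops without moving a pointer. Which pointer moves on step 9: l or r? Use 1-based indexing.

[1,11] -2+39=37 >3 → r--
[1,10] -2+37=35 >3 → r--
[1,9] -2+28=26 >3 → r--
[1,8] -2+27=25 >3 → r--
[1,7] -2+25=23 >3 → r--
[1,6] -2+24=22 >3 → r--
[1,5] -2+17=15 >3 → r--
[1,4] -2+13=11 >3 → r--
[1,3] -2+1=-1 <3 → l++

l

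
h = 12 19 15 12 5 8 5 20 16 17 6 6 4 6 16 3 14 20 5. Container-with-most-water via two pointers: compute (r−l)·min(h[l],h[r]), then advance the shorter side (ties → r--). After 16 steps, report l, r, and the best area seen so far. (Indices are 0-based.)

l=7, r=9, best area=304

l=0 r=18: min(12,5)*18=90 best=90 *, r--
l=0 r=17: min(12,20)*17=204 best=204 *, l++
l=1 r=17: min(19,20)*16=304 best=304 *, l++
l=2 r=17: min(15,20)*15=225 best=304, l++
l=3 r=17: min(12,20)*14=168 best=304, l++
l=4 r=17: min(5,20)*13=65 best=304, l++
l=5 r=17: min(8,20)*12=96 best=304, l++
l=6 r=17: min(5,20)*11=55 best=304, l++
l=7 r=17: min(20,20)*10=200 best=304, r--
l=7 r=16: min(20,14)*9=126 best=304, r--
l=7 r=15: min(20,3)*8=24 best=304, r--
l=7 r=14: min(20,16)*7=112 best=304, r--
l=7 r=13: min(20,6)*6=36 best=304, r--
l=7 r=12: min(20,4)*5=20 best=304, r--
l=7 r=11: min(20,6)*4=24 best=304, r--
l=7 r=10: min(20,6)*3=18 best=304, r--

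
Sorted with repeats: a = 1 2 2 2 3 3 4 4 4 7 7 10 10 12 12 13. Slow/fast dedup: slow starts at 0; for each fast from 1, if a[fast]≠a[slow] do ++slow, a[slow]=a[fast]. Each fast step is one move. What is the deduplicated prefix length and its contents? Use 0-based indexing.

length 8; prefix = [1, 2, 3, 4, 7, 10, 12, 13]

(s=0,f=1) a[fast]=2≠a[slow]=1 write a[1]=2 → slow++,fast++
(s=1,f=2) a[fast]=2=a[slow] dup → fast++
(s=1,f=3) a[fast]=2=a[slow] dup → fast++
(s=1,f=4) a[fast]=3≠a[slow]=2 write a[2]=3 → slow++,fast++
(s=2,f=5) a[fast]=3=a[slow] dup → fast++
(s=2,f=6) a[fast]=4≠a[slow]=3 write a[3]=4 → slow++,fast++
(s=3,f=7) a[fast]=4=a[slow] dup → fast++
(s=3,f=8) a[fast]=4=a[slow] dup → fast++
(s=3,f=9) a[fast]=7≠a[slow]=4 write a[4]=7 → slow++,fast++
(s=4,f=10) a[fast]=7=a[slow] dup → fast++
(s=4,f=11) a[fast]=10≠a[slow]=7 write a[5]=10 → slow++,fast++
(s=5,f=12) a[fast]=10=a[slow] dup → fast++
(s=5,f=13) a[fast]=12≠a[slow]=10 write a[6]=12 → slow++,fast++
(s=6,f=14) a[fast]=12=a[slow] dup → fast++
(s=6,f=15) a[fast]=13≠a[slow]=12 write a[7]=13 → slow++,fast++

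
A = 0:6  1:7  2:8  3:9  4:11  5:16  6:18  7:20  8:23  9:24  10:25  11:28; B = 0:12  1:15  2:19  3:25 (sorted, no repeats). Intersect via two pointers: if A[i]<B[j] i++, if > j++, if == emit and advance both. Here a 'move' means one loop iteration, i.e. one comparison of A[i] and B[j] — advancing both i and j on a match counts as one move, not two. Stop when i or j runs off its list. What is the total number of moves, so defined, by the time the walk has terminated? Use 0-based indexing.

[i=0,j=0] 6<12 → i++
[i=1,j=0] 7<12 → i++
[i=2,j=0] 8<12 → i++
[i=3,j=0] 9<12 → i++
[i=4,j=0] 11<12 → i++
[i=5,j=0] 16>12 → j++
[i=5,j=1] 16>15 → j++
[i=5,j=2] 16<19 → i++
[i=6,j=2] 18<19 → i++
[i=7,j=2] 20>19 → j++
[i=7,j=3] 20<25 → i++
[i=8,j=3] 23<25 → i++
[i=9,j=3] 24<25 → i++
[i=10,j=3] 25==25 emit → i++,j++

14 moves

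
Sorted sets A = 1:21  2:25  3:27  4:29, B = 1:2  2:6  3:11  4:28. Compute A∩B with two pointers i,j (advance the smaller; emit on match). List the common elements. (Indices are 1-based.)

[i=1,j=1] 21>2 → j++
[i=1,j=2] 21>6 → j++
[i=1,j=3] 21>11 → j++
[i=1,j=4] 21<28 → i++
[i=2,j=4] 25<28 → i++
[i=3,j=4] 27<28 → i++
[i=4,j=4] 29>28 → j++

intersection = []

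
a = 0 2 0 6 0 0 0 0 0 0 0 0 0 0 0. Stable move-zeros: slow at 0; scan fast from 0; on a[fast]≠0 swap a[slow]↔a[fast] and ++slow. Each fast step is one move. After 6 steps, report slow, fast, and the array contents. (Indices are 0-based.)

(s=0,f=0) a[fast]=0 → fast++
(s=0,f=1) a[fast]=2≠0 swap→a[0]=2 → slow++,fast++
(s=1,f=2) a[fast]=0 → fast++
(s=1,f=3) a[fast]=6≠0 swap→a[1]=6 → slow++,fast++
(s=2,f=4) a[fast]=0 → fast++
(s=2,f=5) a[fast]=0 → fast++

slow=2, fast=6, a=[2, 6, 0, 0, 0, 0, 0, 0, 0, 0, 0, 0, 0, 0, 0]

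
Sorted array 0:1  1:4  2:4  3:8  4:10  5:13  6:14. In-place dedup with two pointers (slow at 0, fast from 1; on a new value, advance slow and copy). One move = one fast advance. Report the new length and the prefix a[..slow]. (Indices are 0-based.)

length 6; prefix = [1, 4, 8, 10, 13, 14]

slow=0 fast=1: a[fast]=4≠a[slow]=1 write a[1]=4, slow++,fast++
slow=1 fast=2: a[fast]=4=a[slow] dup, fast++
slow=1 fast=3: a[fast]=8≠a[slow]=4 write a[2]=8, slow++,fast++
slow=2 fast=4: a[fast]=10≠a[slow]=8 write a[3]=10, slow++,fast++
slow=3 fast=5: a[fast]=13≠a[slow]=10 write a[4]=13, slow++,fast++
slow=4 fast=6: a[fast]=14≠a[slow]=13 write a[5]=14, slow++,fast++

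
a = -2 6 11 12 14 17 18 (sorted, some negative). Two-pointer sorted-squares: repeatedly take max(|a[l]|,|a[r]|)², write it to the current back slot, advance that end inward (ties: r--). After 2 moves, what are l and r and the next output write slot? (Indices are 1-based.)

l=1, r=5, next write slot=5

[1,7] |-2|<=|18| out[7]=324 → r--
[1,6] |-2|<=|17| out[6]=289 → r--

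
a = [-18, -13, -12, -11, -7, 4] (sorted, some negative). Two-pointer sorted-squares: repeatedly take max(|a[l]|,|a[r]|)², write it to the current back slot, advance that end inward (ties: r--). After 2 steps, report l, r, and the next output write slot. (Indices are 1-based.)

[1,6] |-18|>|4| out[6]=324 → l++
[2,6] |-13|>|4| out[5]=169 → l++

l=3, r=6, next write slot=4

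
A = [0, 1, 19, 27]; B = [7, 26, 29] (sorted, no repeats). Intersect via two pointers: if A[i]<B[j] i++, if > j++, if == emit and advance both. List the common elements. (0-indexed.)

i=0 j=0: 0<7, i++
i=1 j=0: 1<7, i++
i=2 j=0: 19>7, j++
i=2 j=1: 19<26, i++
i=3 j=1: 27>26, j++
i=3 j=2: 27<29, i++

intersection = []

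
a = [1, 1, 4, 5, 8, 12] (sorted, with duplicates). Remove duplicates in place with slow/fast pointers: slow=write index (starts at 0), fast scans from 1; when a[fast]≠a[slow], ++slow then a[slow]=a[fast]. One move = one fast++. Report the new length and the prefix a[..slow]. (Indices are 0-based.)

(s=0,f=1) a[fast]=1=a[slow] dup → fast++
(s=0,f=2) a[fast]=4≠a[slow]=1 write a[1]=4 → slow++,fast++
(s=1,f=3) a[fast]=5≠a[slow]=4 write a[2]=5 → slow++,fast++
(s=2,f=4) a[fast]=8≠a[slow]=5 write a[3]=8 → slow++,fast++
(s=3,f=5) a[fast]=12≠a[slow]=8 write a[4]=12 → slow++,fast++

length 5; prefix = [1, 4, 5, 8, 12]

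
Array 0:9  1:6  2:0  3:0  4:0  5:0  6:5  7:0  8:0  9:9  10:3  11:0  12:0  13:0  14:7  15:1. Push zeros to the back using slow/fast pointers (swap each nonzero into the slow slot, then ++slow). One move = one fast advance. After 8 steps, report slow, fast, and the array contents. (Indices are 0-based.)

(s=0,f=0) a[fast]=9≠0 swap→a[0]=9 → slow++,fast++
(s=1,f=1) a[fast]=6≠0 swap→a[1]=6 → slow++,fast++
(s=2,f=2) a[fast]=0 → fast++
(s=2,f=3) a[fast]=0 → fast++
(s=2,f=4) a[fast]=0 → fast++
(s=2,f=5) a[fast]=0 → fast++
(s=2,f=6) a[fast]=5≠0 swap→a[2]=5 → slow++,fast++
(s=3,f=7) a[fast]=0 → fast++

slow=3, fast=8, a=[9, 6, 5, 0, 0, 0, 0, 0, 0, 9, 3, 0, 0, 0, 7, 1]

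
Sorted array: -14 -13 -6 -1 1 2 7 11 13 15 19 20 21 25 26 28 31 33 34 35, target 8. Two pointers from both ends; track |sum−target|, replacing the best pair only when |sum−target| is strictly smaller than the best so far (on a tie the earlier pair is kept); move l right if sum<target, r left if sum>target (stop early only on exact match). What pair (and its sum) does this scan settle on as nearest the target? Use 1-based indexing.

l=1 r=20: -14+35=21 d=13 *, r--
l=1 r=19: -14+34=20 d=12 *, r--
l=1 r=18: -14+33=19 d=11 *, r--
l=1 r=17: -14+31=17 d=9 *, r--
l=1 r=16: -14+28=14 d=6 *, r--
l=1 r=15: -14+26=12 d=4 *, r--
l=1 r=14: -14+25=11 d=3 *, r--
l=1 r=13: -14+21=7 d=1 *, l++
l=2 r=13: -13+21=8 d=0 *, stop

pair (-13, 21) with sum 8 (|Δ|=0)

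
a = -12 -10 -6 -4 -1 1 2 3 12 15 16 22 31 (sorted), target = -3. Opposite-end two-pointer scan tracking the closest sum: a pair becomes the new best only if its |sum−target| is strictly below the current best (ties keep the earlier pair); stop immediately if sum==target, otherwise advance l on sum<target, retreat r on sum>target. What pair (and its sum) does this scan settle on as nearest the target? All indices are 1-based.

l=1 r=13: -12+31=19 d=22 *, r--
l=1 r=12: -12+22=10 d=13 *, r--
l=1 r=11: -12+16=4 d=7 *, r--
l=1 r=10: -12+15=3 d=6 *, r--
l=1 r=9: -12+12=0 d=3 *, r--
l=1 r=8: -12+3=-9 d=6, l++
l=2 r=8: -10+3=-7 d=4, l++
l=3 r=8: -6+3=-3 d=0 *, stop

pair (-6, 3) with sum -3 (|Δ|=0)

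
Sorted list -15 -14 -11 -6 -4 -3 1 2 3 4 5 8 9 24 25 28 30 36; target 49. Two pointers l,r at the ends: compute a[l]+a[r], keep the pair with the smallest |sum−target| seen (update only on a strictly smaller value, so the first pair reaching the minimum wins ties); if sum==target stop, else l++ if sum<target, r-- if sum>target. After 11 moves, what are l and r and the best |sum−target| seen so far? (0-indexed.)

l=0 r=17: -15+36=21 d=28 *, l++
l=1 r=17: -14+36=22 d=27 *, l++
l=2 r=17: -11+36=25 d=24 *, l++
l=3 r=17: -6+36=30 d=19 *, l++
l=4 r=17: -4+36=32 d=17 *, l++
l=5 r=17: -3+36=33 d=16 *, l++
l=6 r=17: 1+36=37 d=12 *, l++
l=7 r=17: 2+36=38 d=11 *, l++
l=8 r=17: 3+36=39 d=10 *, l++
l=9 r=17: 4+36=40 d=9 *, l++
l=10 r=17: 5+36=41 d=8 *, l++

l=11, r=17, best |Δ|=8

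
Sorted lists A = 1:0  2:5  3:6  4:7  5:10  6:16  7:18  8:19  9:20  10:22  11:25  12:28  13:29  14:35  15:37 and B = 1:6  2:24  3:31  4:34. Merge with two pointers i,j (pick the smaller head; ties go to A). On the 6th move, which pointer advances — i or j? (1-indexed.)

i=1 j=1: A[i]=0<=B[j]=6 take 0, i++
i=2 j=1: A[i]=5<=B[j]=6 take 5, i++
i=3 j=1: A[i]=6<=B[j]=6 take 6, i++
i=4 j=1: A[i]=7>B[j]=6 take 6, j++
i=4 j=2: A[i]=7<=B[j]=24 take 7, i++
i=5 j=2: A[i]=10<=B[j]=24 take 10, i++

i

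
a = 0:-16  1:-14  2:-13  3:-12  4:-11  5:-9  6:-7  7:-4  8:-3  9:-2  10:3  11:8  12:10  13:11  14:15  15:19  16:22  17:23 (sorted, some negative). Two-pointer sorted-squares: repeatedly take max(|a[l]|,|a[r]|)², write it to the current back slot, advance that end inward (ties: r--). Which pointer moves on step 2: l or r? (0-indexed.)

r

[0,17] |-16|<=|23| out[17]=529 → r--
[0,16] |-16|<=|22| out[16]=484 → r--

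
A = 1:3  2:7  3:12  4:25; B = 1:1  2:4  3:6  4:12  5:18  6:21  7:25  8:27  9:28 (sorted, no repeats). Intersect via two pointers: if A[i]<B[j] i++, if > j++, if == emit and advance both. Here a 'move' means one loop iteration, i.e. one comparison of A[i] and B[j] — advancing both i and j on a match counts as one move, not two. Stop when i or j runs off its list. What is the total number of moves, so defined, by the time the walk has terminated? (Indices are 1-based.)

i=1 j=1: 3>1, j++
i=1 j=2: 3<4, i++
i=2 j=2: 7>4, j++
i=2 j=3: 7>6, j++
i=2 j=4: 7<12, i++
i=3 j=4: 12==12 emit, i++,j++
i=4 j=5: 25>18, j++
i=4 j=6: 25>21, j++
i=4 j=7: 25==25 emit, i++,j++

9 moves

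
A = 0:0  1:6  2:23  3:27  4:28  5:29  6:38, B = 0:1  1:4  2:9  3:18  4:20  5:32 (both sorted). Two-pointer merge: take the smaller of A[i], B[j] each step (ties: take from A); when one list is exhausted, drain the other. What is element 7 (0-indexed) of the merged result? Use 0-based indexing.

i=0 j=0: A[i]=0<=B[j]=1 take 0, i++
i=1 j=0: A[i]=6>B[j]=1 take 1, j++
i=1 j=1: A[i]=6>B[j]=4 take 4, j++
i=1 j=2: A[i]=6<=B[j]=9 take 6, i++
i=2 j=2: A[i]=23>B[j]=9 take 9, j++
i=2 j=3: A[i]=23>B[j]=18 take 18, j++
i=2 j=4: A[i]=23>B[j]=20 take 20, j++
i=2 j=5: A[i]=23<=B[j]=32 take 23, i++
i=3 j=5: A[i]=27<=B[j]=32 take 27, i++
i=4 j=5: A[i]=28<=B[j]=32 take 28, i++
i=5 j=5: A[i]=29<=B[j]=32 take 29, i++
i=6 j=5: A[i]=38>B[j]=32 take 32, j++
i=6 j=6: B done, take A[i]=38, i++

merged[7] = 23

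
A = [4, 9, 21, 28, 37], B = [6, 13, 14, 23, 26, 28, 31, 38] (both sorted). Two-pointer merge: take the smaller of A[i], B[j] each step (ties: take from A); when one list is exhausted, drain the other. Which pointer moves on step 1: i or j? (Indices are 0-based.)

i=0 j=0: A[i]=4<=B[j]=6 take 4, i++

i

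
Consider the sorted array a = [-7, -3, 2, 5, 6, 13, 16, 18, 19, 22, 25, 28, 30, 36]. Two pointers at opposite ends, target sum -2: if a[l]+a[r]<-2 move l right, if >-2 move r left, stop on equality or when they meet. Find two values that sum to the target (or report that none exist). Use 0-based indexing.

[0,13] -7+36=29 >-2 → r--
[0,12] -7+30=23 >-2 → r--
[0,11] -7+28=21 >-2 → r--
[0,10] -7+25=18 >-2 → r--
[0,9] -7+22=15 >-2 → r--
[0,8] -7+19=12 >-2 → r--
[0,7] -7+18=11 >-2 → r--
[0,6] -7+16=9 >-2 → r--
[0,5] -7+13=6 >-2 → r--
[0,4] -7+6=-1 >-2 → r--
[0,3] -7+5=-2 → found

(-7, 5)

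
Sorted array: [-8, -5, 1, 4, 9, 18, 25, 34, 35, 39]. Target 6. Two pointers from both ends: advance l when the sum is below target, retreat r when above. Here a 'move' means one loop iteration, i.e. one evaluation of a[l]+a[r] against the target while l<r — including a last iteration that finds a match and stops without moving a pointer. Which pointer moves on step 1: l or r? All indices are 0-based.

l=0 r=9: -8+39=31 >6, r--

r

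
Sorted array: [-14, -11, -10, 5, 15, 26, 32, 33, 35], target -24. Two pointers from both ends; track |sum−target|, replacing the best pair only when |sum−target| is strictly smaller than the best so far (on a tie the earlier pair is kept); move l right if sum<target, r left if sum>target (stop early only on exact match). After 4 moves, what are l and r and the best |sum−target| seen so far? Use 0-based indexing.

[0,8] -14+35=21 d=45 * → r--
[0,7] -14+33=19 d=43 * → r--
[0,6] -14+32=18 d=42 * → r--
[0,5] -14+26=12 d=36 * → r--

l=0, r=4, best |Δ|=36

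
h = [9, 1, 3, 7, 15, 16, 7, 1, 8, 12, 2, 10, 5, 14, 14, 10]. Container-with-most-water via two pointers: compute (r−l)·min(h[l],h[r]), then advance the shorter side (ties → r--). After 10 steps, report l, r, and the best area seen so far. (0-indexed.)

[0,15] min(9,10)*15=135 best=135 * → l++
[1,15] min(1,10)*14=14 best=135 → l++
[2,15] min(3,10)*13=39 best=135 → l++
[3,15] min(7,10)*12=84 best=135 → l++
[4,15] min(15,10)*11=110 best=135 → r--
[4,14] min(15,14)*10=140 best=140 * → r--
[4,13] min(15,14)*9=126 best=140 → r--
[4,12] min(15,5)*8=40 best=140 → r--
[4,11] min(15,10)*7=70 best=140 → r--
[4,10] min(15,2)*6=12 best=140 → r--

l=4, r=9, best area=140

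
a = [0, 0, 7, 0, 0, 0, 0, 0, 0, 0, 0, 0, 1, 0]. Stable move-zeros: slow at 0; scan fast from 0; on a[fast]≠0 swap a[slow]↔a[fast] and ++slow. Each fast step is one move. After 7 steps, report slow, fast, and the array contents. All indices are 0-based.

slow=1, fast=7, a=[7, 0, 0, 0, 0, 0, 0, 0, 0, 0, 0, 0, 1, 0]

slow=0 fast=0: a[fast]=0, fast++
slow=0 fast=1: a[fast]=0, fast++
slow=0 fast=2: a[fast]=7≠0 swap→a[0]=7, slow++,fast++
slow=1 fast=3: a[fast]=0, fast++
slow=1 fast=4: a[fast]=0, fast++
slow=1 fast=5: a[fast]=0, fast++
slow=1 fast=6: a[fast]=0, fast++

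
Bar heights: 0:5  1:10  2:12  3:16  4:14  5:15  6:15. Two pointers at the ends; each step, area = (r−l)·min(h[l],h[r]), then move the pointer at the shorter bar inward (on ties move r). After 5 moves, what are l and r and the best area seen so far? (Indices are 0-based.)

l=3, r=4, best area=50

[0,6] min(5,15)*6=30 best=30 * → l++
[1,6] min(10,15)*5=50 best=50 * → l++
[2,6] min(12,15)*4=48 best=50 → l++
[3,6] min(16,15)*3=45 best=50 → r--
[3,5] min(16,15)*2=30 best=50 → r--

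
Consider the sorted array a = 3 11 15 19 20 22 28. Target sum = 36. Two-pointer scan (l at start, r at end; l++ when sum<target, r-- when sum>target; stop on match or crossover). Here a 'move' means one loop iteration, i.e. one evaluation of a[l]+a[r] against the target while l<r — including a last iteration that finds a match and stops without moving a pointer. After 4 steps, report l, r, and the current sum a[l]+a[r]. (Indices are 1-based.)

l=3, r=5, sum=35

[1,7] 3+28=31 <36 → l++
[2,7] 11+28=39 >36 → r--
[2,6] 11+22=33 <36 → l++
[3,6] 15+22=37 >36 → r--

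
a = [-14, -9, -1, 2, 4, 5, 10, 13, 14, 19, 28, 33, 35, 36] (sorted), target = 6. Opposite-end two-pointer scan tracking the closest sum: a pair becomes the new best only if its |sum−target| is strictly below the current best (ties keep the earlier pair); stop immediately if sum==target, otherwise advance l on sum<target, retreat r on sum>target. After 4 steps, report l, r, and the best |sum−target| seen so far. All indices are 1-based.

l=1 r=14: -14+36=22 d=16 *, r--
l=1 r=13: -14+35=21 d=15 *, r--
l=1 r=12: -14+33=19 d=13 *, r--
l=1 r=11: -14+28=14 d=8 *, r--

l=1, r=10, best |Δ|=8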